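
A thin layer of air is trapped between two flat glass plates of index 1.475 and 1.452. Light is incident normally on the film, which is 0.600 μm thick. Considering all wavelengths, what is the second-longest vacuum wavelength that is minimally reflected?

600 nm

Top surface (1.475 → 1.0): reflection off a lower-index medium gives no phase shift.
At the lower boundary (n = 1.0 to n = 1.452) the reflected ray undergoes a half-wave phase shift.
Net: one phase inversion between the two reflected rays.
With one net inversion, destructive interference in reflection requires 2 n t = m λ.
λ = 2 n t / m. The second-longest wavelength is m = 2: λ = 2 × 1.0 × 600 / 2.00 = 600 nm.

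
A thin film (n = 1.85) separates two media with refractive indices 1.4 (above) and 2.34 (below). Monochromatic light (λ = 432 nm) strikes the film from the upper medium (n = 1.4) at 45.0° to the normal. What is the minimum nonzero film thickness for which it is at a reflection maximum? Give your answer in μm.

Top surface (1.4 → 1.85): reflection off a higher-index medium gives a half-wave phase shift.
Bottom surface (1.85 → 2.34): reflection off a higher-index medium gives a half-wave phase shift.
The two reflections carry the same phase change, so no net offset.
For bright reflection here: 2 n t cos θ_r = m λ.
Snell's law: 1.4 sin 45.0° = 1.85 sin θ_r → sin θ_r = 0.535, cos θ_r = 0.845.
Minimum nonzero at m = 1: t = λ / (2 n cos θ_r) = 432 / (2 × 1.85 × 0.845) = 138 nm.

0.138 μm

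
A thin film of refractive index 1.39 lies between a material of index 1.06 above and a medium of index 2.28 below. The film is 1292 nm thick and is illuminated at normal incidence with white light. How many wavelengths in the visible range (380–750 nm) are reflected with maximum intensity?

At the upper boundary (n = 1.06 to n = 1.39) the reflected ray undergoes a half-wave phase shift.
Ray reflecting at the bottom interface goes from n = 1.39 toward n = 2.28: a half-wave phase shift.
The two reflections carry the same phase change, so no net offset.
With no net inversion, constructive interference in reflection requires 2 n t = m λ.
λ = 2 n t / m = 3592 / m nm.
m=4: 898 nm (IR); m=5: 718 nm (visible); m=6: 599 nm (visible); m=7: 513 nm (visible); m=8: 449 nm (visible); m=9: 399 nm (visible); m=10: 359 nm (UV).

5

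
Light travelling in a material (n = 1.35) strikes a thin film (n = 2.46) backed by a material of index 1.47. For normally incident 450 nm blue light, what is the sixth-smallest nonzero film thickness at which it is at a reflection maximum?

503 nm

Top surface (1.35 → 2.46): reflection off a higher-index medium gives a half-wave phase shift.
Bottom surface (2.46 → 1.47): reflection off a lower-index medium gives no phase shift.
Net: one phase inversion between the two reflected rays.
For strong reflection here: 2 n t = (m + ½) λ.
The sixth-smallest nonzero thickness corresponds to m = 5: t = (m + ½) λ / (2 n) = 5.50 × 450 / (2 × 2.46) = 503 nm.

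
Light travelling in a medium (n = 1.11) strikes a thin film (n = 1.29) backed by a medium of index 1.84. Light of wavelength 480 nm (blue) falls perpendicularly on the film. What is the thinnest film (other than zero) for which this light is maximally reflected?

At the upper boundary (n = 1.11 to n = 1.29) the reflected ray undergoes a half-wave phase shift.
Bottom surface (1.29 → 1.84): reflection off a higher-index medium gives a half-wave phase shift.
Net: no relative phase inversion (both shifts match).
So the condition for constructive reflection is 2 n t = m λ.
Minimum nonzero at m = 1: t = λ / (2 n) = 480 / (2 × 1.29) = 186 nm.

186 nm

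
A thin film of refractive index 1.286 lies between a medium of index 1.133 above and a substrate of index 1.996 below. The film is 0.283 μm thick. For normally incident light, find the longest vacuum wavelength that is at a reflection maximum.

728 nm

Top surface (1.133 → 1.286): reflection off a higher-index medium gives a half-wave phase shift.
Bottom surface (1.286 → 1.996): reflection off a higher-index medium gives a half-wave phase shift.
Net: no relative phase inversion (both shifts match).
For maximum reflection here: 2 n t = m λ.
λ = 2 n t / m. The longest wavelength is m = 1: λ = 2 × 1.286 × 283 / 1.00 = 728 nm.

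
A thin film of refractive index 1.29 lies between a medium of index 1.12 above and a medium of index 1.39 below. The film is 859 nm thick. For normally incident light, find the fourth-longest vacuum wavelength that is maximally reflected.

554 nm

At the upper boundary (n = 1.12 to n = 1.29) the reflected ray undergoes a half-wave phase shift.
At the lower boundary (n = 1.29 to n = 1.39) the reflected ray undergoes a half-wave phase shift.
Zero or two π shifts → no net half-wave offset.
With no net inversion, constructive interference in reflection requires 2 n t = m λ.
λ = 2 n t / m. The fourth-longest wavelength is m = 4: λ = 2 × 1.29 × 859 / 4.00 = 554 nm.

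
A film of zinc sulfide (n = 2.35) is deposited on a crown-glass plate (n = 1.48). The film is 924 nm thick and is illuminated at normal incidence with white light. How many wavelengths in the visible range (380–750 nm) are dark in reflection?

At the upper boundary (n = 1.0 to n = 2.35) the reflected ray undergoes a half-wave phase shift.
Ray reflecting at the bottom interface goes from n = 2.35 toward n = 1.48: no phase shift.
The two reflections differ by half a wavelength.
For minimum reflection here: 2 n t = m λ.
λ = 2 n t / m = 4343 / m nm.
m=5: 869 nm (IR); m=6: 724 nm (visible); m=7: 620 nm (visible); m=8: 543 nm (visible); m=9: 483 nm (visible); m=10: 434 nm (visible); m=11: 395 nm (visible); m=12: 362 nm (UV).

6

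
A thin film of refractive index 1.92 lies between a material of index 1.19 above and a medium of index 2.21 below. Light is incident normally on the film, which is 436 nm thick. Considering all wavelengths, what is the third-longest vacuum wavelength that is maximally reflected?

At the upper boundary (n = 1.19 to n = 1.92) the reflected ray undergoes a half-wave phase shift.
Bottom surface (1.92 → 2.21): reflection off a higher-index medium gives a half-wave phase shift.
Zero or two π shifts → no net half-wave offset.
For maximum reflection here: 2 n t = m λ.
λ = 2 n t / m. The third-longest wavelength is m = 3: λ = 2 × 1.92 × 436 / 3.00 = 558 nm.

558 nm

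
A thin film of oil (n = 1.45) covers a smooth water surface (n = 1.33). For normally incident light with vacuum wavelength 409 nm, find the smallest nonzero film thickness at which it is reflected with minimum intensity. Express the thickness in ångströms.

1410 Å

Top surface (1.0 → 1.45): reflection off a higher-index medium gives a half-wave phase shift.
Bottom surface (1.45 → 1.33): reflection off a lower-index medium gives no phase shift.
Exactly one π shift → a net half-wave offset.
With one net inversion, destructive interference in reflection requires 2 n t = m λ.
Minimum nonzero at m = 1: t = λ / (2 n) = 409 / (2 × 1.45) = 141 nm.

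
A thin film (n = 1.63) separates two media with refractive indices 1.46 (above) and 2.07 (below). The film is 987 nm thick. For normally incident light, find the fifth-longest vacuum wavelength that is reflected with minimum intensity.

At the upper boundary (n = 1.46 to n = 1.63) the reflected ray undergoes a half-wave phase shift.
Bottom surface (1.63 → 2.07): reflection off a higher-index medium gives a half-wave phase shift.
Zero or two π shifts → no net half-wave offset.
For weak reflection here: 2 n t = (m + ½) λ.
λ = 2 n t / (m + ½). The fifth-longest wavelength is m = 4: λ = 2 × 1.63 × 987 / 4.50 = 715 nm.

715 nm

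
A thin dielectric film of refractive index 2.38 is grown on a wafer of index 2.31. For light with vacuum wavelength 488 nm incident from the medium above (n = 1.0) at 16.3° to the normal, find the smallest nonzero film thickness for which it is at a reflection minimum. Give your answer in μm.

0.103 μm

Ray reflecting at the top interface goes from n = 1.0 toward n = 2.38: a half-wave phase shift.
At the lower boundary (n = 2.38 to n = 2.31) the reflected ray undergoes no phase shift.
Net: one phase inversion between the two reflected rays.
So the condition for destructive reflection is 2 n t cos θ_r = m λ.
Snell's law: 1.0 sin 16.3° = 2.38 sin θ_r → sin θ_r = 0.118, cos θ_r = 0.993.
Minimum nonzero at m = 1: t = λ / (2 n cos θ_r) = 488 / (2 × 2.38 × 0.993) = 103 nm.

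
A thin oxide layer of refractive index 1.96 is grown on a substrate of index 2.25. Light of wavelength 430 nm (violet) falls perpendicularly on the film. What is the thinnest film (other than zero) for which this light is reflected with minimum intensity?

54.8 nm

At the upper boundary (n = 1.0 to n = 1.96) the reflected ray undergoes a half-wave phase shift.
Ray reflecting at the bottom interface goes from n = 1.96 toward n = 2.25: a half-wave phase shift.
The two reflections carry the same phase change, so no net offset.
So the condition for destructive reflection is 2 n t = (m + ½) λ.
Minimum at m = 0: t = λ / (4 n) = 430 / (4 × 1.96) = 54.8 nm.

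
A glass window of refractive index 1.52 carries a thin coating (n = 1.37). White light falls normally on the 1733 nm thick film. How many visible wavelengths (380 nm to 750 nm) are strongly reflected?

At the upper boundary (n = 1.0 to n = 1.37) the reflected ray undergoes a half-wave phase shift.
Ray reflecting at the bottom interface goes from n = 1.37 toward n = 1.52: a half-wave phase shift.
The two reflections carry the same phase change, so no net offset.
So the condition for constructive reflection is 2 n t = m λ.
λ = 2 n t / m = 4748 / m nm.
m=6: 791 nm (IR); m=7: 678 nm (visible); m=8: 594 nm (visible); m=9: 528 nm (visible); m=10: 475 nm (visible); m=11: 432 nm (visible); m=12: 396 nm (visible); m=13: 365 nm (UV).

6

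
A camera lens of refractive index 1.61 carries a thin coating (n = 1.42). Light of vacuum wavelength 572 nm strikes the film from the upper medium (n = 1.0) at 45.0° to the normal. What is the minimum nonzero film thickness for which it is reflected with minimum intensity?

116 nm

Top surface (1.0 → 1.42): reflection off a higher-index medium gives a half-wave phase shift.
Bottom surface (1.42 → 1.61): reflection off a higher-index medium gives a half-wave phase shift.
Net: no relative phase inversion (both shifts match).
For minimum reflection here: 2 n t cos θ_r = (m + ½) λ.
Snell's law: 1.0 sin 45.0° = 1.42 sin θ_r → sin θ_r = 0.498, cos θ_r = 0.867.
Minimum at m = 0: t = λ / (4 n cos θ_r) = 572 / (4 × 1.42 × 0.867) = 116 nm.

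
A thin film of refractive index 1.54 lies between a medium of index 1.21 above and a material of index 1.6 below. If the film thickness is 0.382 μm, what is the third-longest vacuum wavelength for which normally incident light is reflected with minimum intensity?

471 nm

Ray reflecting at the top interface goes from n = 1.21 toward n = 1.54: a half-wave phase shift.
Bottom surface (1.54 → 1.6): reflection off a higher-index medium gives a half-wave phase shift.
Zero or two π shifts → no net half-wave offset.
For dark reflection here: 2 n t = (m + ½) λ.
λ = 2 n t / (m + ½). The third-longest wavelength is m = 2: λ = 2 × 1.54 × 382 / 2.50 = 471 nm.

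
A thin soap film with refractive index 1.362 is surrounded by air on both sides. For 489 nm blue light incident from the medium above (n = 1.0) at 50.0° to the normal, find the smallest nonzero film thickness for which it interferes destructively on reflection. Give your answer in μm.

0.217 μm

Ray reflecting at the top interface goes from n = 1.0 toward n = 1.362: a half-wave phase shift.
Bottom surface (1.362 → 1.0): reflection off a lower-index medium gives no phase shift.
The two reflections differ by half a wavelength.
For weak reflection here: 2 n t cos θ_r = m λ.
Snell's law: 1.0 sin 50.0° = 1.362 sin θ_r → sin θ_r = 0.562, cos θ_r = 0.827.
Minimum nonzero at m = 1: t = λ / (2 n cos θ_r) = 489 / (2 × 1.362 × 0.827) = 217 nm.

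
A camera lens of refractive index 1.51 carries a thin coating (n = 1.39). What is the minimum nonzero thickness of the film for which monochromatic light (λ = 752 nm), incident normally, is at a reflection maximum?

At the upper boundary (n = 1.0 to n = 1.39) the reflected ray undergoes a half-wave phase shift.
Ray reflecting at the bottom interface goes from n = 1.39 toward n = 1.51: a half-wave phase shift.
Net: no relative phase inversion (both shifts match).
With no net inversion, constructive interference in reflection requires 2 n t = m λ.
Minimum nonzero at m = 1: t = λ / (2 n) = 752 / (2 × 1.39) = 271 nm.

271 nm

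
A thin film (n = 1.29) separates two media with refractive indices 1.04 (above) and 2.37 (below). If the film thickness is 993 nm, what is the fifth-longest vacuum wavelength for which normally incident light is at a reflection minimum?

Ray reflecting at the top interface goes from n = 1.04 toward n = 1.29: a half-wave phase shift.
Bottom surface (1.29 → 2.37): reflection off a higher-index medium gives a half-wave phase shift.
Net: no relative phase inversion (both shifts match).
With no net inversion, destructive interference in reflection requires 2 n t = (m + ½) λ.
λ = 2 n t / (m + ½). The fifth-longest wavelength is m = 4: λ = 2 × 1.29 × 993 / 4.50 = 569 nm.

569 nm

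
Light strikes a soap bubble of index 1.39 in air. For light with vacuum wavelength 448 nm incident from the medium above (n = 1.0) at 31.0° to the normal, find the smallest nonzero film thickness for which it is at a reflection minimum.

At the upper boundary (n = 1.0 to n = 1.39) the reflected ray undergoes a half-wave phase shift.
Ray reflecting at the bottom interface goes from n = 1.39 toward n = 1.0: no phase shift.
Net: one phase inversion between the two reflected rays.
So the condition for destructive reflection is 2 n t cos θ_r = m λ.
Snell's law: 1.0 sin 31.0° = 1.39 sin θ_r → sin θ_r = 0.371, cos θ_r = 0.929.
Minimum nonzero at m = 1: t = λ / (2 n cos θ_r) = 448 / (2 × 1.39 × 0.929) = 174 nm.

174 nm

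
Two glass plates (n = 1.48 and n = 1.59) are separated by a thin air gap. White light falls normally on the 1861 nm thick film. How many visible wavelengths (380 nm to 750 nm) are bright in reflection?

5

Top surface (1.48 → 1.0): reflection off a lower-index medium gives no phase shift.
At the lower boundary (n = 1.0 to n = 1.59) the reflected ray undergoes a half-wave phase shift.
Exactly one π shift → a net half-wave offset.
For bright reflection here: 2 n t = (m + ½) λ.
λ = 2 n t / (m + ½) = 3722 / (m + ½) nm.
m=4: 827 nm (IR); m=5: 677 nm (visible); m=6: 573 nm (visible); m=7: 496 nm (visible); m=8: 438 nm (visible); m=9: 392 nm (visible); m=10: 354 nm (UV).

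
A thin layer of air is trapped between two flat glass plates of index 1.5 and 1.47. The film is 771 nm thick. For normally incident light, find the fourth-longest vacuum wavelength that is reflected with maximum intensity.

441 nm

Top surface (1.5 → 1.0): reflection off a lower-index medium gives no phase shift.
Bottom surface (1.0 → 1.47): reflection off a higher-index medium gives a half-wave phase shift.
Exactly one π shift → a net half-wave offset.
So the condition for constructive reflection is 2 n t = (m + ½) λ.
λ = 2 n t / (m + ½). The fourth-longest wavelength is m = 3: λ = 2 × 1.0 × 771 / 3.50 = 441 nm.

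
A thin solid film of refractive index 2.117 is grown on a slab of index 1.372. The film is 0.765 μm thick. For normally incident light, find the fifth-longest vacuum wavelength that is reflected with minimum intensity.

648 nm

At the upper boundary (n = 1.0 to n = 2.117) the reflected ray undergoes a half-wave phase shift.
At the lower boundary (n = 2.117 to n = 1.372) the reflected ray undergoes no phase shift.
Net: one phase inversion between the two reflected rays.
For dark reflection here: 2 n t = m λ.
λ = 2 n t / m. The fifth-longest wavelength is m = 5: λ = 2 × 2.117 × 765 / 5.00 = 648 nm.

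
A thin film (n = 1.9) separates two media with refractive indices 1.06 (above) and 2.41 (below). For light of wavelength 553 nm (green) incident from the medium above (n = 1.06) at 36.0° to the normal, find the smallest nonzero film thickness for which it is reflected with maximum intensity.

154 nm

Top surface (1.06 → 1.9): reflection off a higher-index medium gives a half-wave phase shift.
Ray reflecting at the bottom interface goes from n = 1.9 toward n = 2.41: a half-wave phase shift.
Zero or two π shifts → no net half-wave offset.
With no net inversion, constructive interference in reflection requires 2 n t cos θ_r = m λ.
Snell's law: 1.06 sin 36.0° = 1.9 sin θ_r → sin θ_r = 0.328, cos θ_r = 0.945.
Minimum nonzero at m = 1: t = λ / (2 n cos θ_r) = 553 / (2 × 1.9 × 0.945) = 154 nm.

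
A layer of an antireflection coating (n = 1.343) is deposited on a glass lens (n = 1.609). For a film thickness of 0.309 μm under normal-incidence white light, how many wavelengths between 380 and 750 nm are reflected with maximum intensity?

1

Ray reflecting at the top interface goes from n = 1.0 toward n = 1.343: a half-wave phase shift.
Bottom surface (1.343 → 1.609): reflection off a higher-index medium gives a half-wave phase shift.
The two reflections carry the same phase change, so no net offset.
So the condition for constructive reflection is 2 n t = m λ.
λ = 2 n t / m = 830 / m nm.
m=1: 830 nm (IR); m=2: 415 nm (visible); m=3: 277 nm (UV).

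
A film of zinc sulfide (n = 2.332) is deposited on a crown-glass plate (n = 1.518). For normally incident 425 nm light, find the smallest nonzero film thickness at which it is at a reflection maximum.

45.6 nm

Top surface (1.0 → 2.332): reflection off a higher-index medium gives a half-wave phase shift.
At the lower boundary (n = 2.332 to n = 1.518) the reflected ray undergoes no phase shift.
The two reflections differ by half a wavelength.
So the condition for constructive reflection is 2 n t = (m + ½) λ.
Minimum at m = 0: t = λ / (4 n) = 425 / (4 × 2.332) = 45.6 nm.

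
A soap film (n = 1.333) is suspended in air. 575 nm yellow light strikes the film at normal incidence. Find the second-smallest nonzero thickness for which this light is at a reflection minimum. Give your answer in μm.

0.431 μm

At the upper boundary (n = 1.0 to n = 1.333) the reflected ray undergoes a half-wave phase shift.
Bottom surface (1.333 → 1.0): reflection off a lower-index medium gives no phase shift.
The two reflections differ by half a wavelength.
With one net inversion, destructive interference in reflection requires 2 n t = m λ.
The second-smallest nonzero thickness corresponds to m = 2: t = m λ / (2 n) = 2.00 × 575 / (2 × 1.333) = 431 nm.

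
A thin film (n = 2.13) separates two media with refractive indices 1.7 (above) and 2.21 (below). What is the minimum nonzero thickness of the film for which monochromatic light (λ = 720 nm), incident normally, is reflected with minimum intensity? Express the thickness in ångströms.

845 Å

Top surface (1.7 → 2.13): reflection off a higher-index medium gives a half-wave phase shift.
At the lower boundary (n = 2.13 to n = 2.21) the reflected ray undergoes a half-wave phase shift.
The two reflections carry the same phase change, so no net offset.
For weak reflection here: 2 n t = (m + ½) λ.
Minimum at m = 0: t = λ / (4 n) = 720 / (4 × 2.13) = 84.5 nm.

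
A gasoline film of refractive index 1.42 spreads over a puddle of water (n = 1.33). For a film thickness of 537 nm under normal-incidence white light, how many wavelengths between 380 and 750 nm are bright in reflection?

2

Ray reflecting at the top interface goes from n = 1.0 toward n = 1.42: a half-wave phase shift.
At the lower boundary (n = 1.42 to n = 1.33) the reflected ray undergoes no phase shift.
The two reflections differ by half a wavelength.
For maximum reflection here: 2 n t = (m + ½) λ.
λ = 2 n t / (m + ½) = 1525 / (m + ½) nm.
m=1: 1017 nm (IR); m=2: 610 nm (visible); m=3: 436 nm (visible); m=4: 339 nm (UV).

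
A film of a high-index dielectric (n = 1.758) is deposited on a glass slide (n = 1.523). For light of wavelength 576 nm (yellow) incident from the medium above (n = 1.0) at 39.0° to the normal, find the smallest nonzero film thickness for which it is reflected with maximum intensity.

87.7 nm

Ray reflecting at the top interface goes from n = 1.0 toward n = 1.758: a half-wave phase shift.
At the lower boundary (n = 1.758 to n = 1.523) the reflected ray undergoes no phase shift.
Exactly one π shift → a net half-wave offset.
So the condition for constructive reflection is 2 n t cos θ_r = (m + ½) λ.
Snell's law: 1.0 sin 39.0° = 1.758 sin θ_r → sin θ_r = 0.358, cos θ_r = 0.934.
Minimum at m = 0: t = λ / (4 n cos θ_r) = 576 / (4 × 1.758 × 0.934) = 87.7 nm.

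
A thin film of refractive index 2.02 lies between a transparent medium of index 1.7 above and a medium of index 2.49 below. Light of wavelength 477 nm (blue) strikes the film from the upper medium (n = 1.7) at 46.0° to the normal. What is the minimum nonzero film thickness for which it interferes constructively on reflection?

Top surface (1.7 → 2.02): reflection off a higher-index medium gives a half-wave phase shift.
Bottom surface (2.02 → 2.49): reflection off a higher-index medium gives a half-wave phase shift.
Net: no relative phase inversion (both shifts match).
For maximum reflection here: 2 n t cos θ_r = m λ.
Snell's law: 1.7 sin 46.0° = 2.02 sin θ_r → sin θ_r = 0.605, cos θ_r = 0.796.
Minimum nonzero at m = 1: t = λ / (2 n cos θ_r) = 477 / (2 × 2.02 × 0.796) = 148 nm.

148 nm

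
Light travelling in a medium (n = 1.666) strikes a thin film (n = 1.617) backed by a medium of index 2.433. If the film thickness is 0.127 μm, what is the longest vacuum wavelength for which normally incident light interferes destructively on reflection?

Top surface (1.666 → 1.617): reflection off a lower-index medium gives no phase shift.
Bottom surface (1.617 → 2.433): reflection off a higher-index medium gives a half-wave phase shift.
The two reflections differ by half a wavelength.
With one net inversion, destructive interference in reflection requires 2 n t = m λ.
λ = 2 n t / m. The longest wavelength is m = 1: λ = 2 × 1.617 × 127 / 1.00 = 411 nm.

411 nm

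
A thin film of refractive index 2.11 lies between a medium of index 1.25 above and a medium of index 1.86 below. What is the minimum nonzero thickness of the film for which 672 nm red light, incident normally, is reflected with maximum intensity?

Top surface (1.25 → 2.11): reflection off a higher-index medium gives a half-wave phase shift.
At the lower boundary (n = 2.11 to n = 1.86) the reflected ray undergoes no phase shift.
Exactly one π shift → a net half-wave offset.
With one net inversion, constructive interference in reflection requires 2 n t = (m + ½) λ.
Minimum at m = 0: t = λ / (4 n) = 672 / (4 × 2.11) = 79.6 nm.

79.6 nm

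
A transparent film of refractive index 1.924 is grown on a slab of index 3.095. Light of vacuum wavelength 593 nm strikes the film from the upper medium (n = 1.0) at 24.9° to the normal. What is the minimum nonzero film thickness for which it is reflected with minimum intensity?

Top surface (1.0 → 1.924): reflection off a higher-index medium gives a half-wave phase shift.
At the lower boundary (n = 1.924 to n = 3.095) the reflected ray undergoes a half-wave phase shift.
Zero or two π shifts → no net half-wave offset.
So the condition for destructive reflection is 2 n t cos θ_r = (m + ½) λ.
Snell's law: 1.0 sin 24.9° = 1.924 sin θ_r → sin θ_r = 0.219, cos θ_r = 0.976.
Minimum at m = 0: t = λ / (4 n cos θ_r) = 593 / (4 × 1.924 × 0.976) = 79.0 nm.

79.0 nm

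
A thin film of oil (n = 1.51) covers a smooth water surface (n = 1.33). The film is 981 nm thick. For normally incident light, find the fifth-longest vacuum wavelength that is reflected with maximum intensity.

658 nm

Ray reflecting at the top interface goes from n = 1.0 toward n = 1.51: a half-wave phase shift.
At the lower boundary (n = 1.51 to n = 1.33) the reflected ray undergoes no phase shift.
The two reflections differ by half a wavelength.
For bright reflection here: 2 n t = (m + ½) λ.
λ = 2 n t / (m + ½). The fifth-longest wavelength is m = 4: λ = 2 × 1.51 × 981 / 4.50 = 658 nm.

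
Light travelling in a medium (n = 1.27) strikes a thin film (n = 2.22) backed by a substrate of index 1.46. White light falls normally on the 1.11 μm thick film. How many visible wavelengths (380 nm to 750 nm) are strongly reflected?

6

Top surface (1.27 → 2.22): reflection off a higher-index medium gives a half-wave phase shift.
Ray reflecting at the bottom interface goes from n = 2.22 toward n = 1.46: no phase shift.
Exactly one π shift → a net half-wave offset.
For bright reflection here: 2 n t = (m + ½) λ.
λ = 2 n t / (m + ½) = 4928 / (m + ½) nm.
m=6: 758 nm (IR); m=7: 657 nm (visible); m=8: 580 nm (visible); m=9: 519 nm (visible); m=10: 469 nm (visible); m=11: 429 nm (visible); m=12: 394 nm (visible); m=13: 365 nm (UV).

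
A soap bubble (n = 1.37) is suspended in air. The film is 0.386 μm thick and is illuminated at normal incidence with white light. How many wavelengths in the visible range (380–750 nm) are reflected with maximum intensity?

2

Ray reflecting at the top interface goes from n = 1.0 toward n = 1.37: a half-wave phase shift.
Bottom surface (1.37 → 1.0): reflection off a lower-index medium gives no phase shift.
The two reflections differ by half a wavelength.
With one net inversion, constructive interference in reflection requires 2 n t = (m + ½) λ.
λ = 2 n t / (m + ½) = 1058 / (m + ½) nm.
m=0: 2115 nm (IR); m=1: 705 nm (visible); m=2: 423 nm (visible); m=3: 302 nm (UV).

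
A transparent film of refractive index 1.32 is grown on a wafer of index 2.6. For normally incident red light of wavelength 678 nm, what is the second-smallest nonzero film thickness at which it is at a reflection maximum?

Ray reflecting at the top interface goes from n = 1.0 toward n = 1.32: a half-wave phase shift.
Bottom surface (1.32 → 2.6): reflection off a higher-index medium gives a half-wave phase shift.
Net: no relative phase inversion (both shifts match).
For maximum reflection here: 2 n t = m λ.
The second-smallest nonzero thickness corresponds to m = 2: t = m λ / (2 n) = 2.00 × 678 / (2 × 1.32) = 514 nm.

514 nm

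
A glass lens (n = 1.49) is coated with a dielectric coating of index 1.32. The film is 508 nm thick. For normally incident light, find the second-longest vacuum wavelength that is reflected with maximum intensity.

671 nm

At the upper boundary (n = 1.0 to n = 1.32) the reflected ray undergoes a half-wave phase shift.
Ray reflecting at the bottom interface goes from n = 1.32 toward n = 1.49: a half-wave phase shift.
The two reflections carry the same phase change, so no net offset.
So the condition for constructive reflection is 2 n t = m λ.
λ = 2 n t / m. The second-longest wavelength is m = 2: λ = 2 × 1.32 × 508 / 2.00 = 671 nm.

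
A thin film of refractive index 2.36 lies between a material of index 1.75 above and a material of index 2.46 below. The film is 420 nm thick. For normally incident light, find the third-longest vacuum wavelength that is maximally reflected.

At the upper boundary (n = 1.75 to n = 2.36) the reflected ray undergoes a half-wave phase shift.
Bottom surface (2.36 → 2.46): reflection off a higher-index medium gives a half-wave phase shift.
Net: no relative phase inversion (both shifts match).
For maximum reflection here: 2 n t = m λ.
λ = 2 n t / m. The third-longest wavelength is m = 3: λ = 2 × 2.36 × 420 / 3.00 = 661 nm.

661 nm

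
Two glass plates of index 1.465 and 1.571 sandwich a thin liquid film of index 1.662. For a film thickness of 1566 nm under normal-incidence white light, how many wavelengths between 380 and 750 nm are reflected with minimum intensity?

Top surface (1.465 → 1.662): reflection off a higher-index medium gives a half-wave phase shift.
Ray reflecting at the bottom interface goes from n = 1.662 toward n = 1.571: no phase shift.
Exactly one π shift → a net half-wave offset.
For minimum reflection here: 2 n t = m λ.
λ = 2 n t / m = 5205 / m nm.
m=6: 868 nm (IR); m=7: 744 nm (visible); m=8: 651 nm (visible); m=9: 578 nm (visible); m=10: 521 nm (visible); m=11: 473 nm (visible); m=12: 434 nm (visible); m=13: 400 nm (visible); m=14: 372 nm (UV).

7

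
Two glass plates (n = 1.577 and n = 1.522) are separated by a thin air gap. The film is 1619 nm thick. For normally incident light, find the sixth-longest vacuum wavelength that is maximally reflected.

At the upper boundary (n = 1.577 to n = 1.0) the reflected ray undergoes no phase shift.
Ray reflecting at the bottom interface goes from n = 1.0 toward n = 1.522: a half-wave phase shift.
Net: one phase inversion between the two reflected rays.
With one net inversion, constructive interference in reflection requires 2 n t = (m + ½) λ.
λ = 2 n t / (m + ½). The sixth-longest wavelength is m = 5: λ = 2 × 1.0 × 1619 / 5.50 = 589 nm.

589 nm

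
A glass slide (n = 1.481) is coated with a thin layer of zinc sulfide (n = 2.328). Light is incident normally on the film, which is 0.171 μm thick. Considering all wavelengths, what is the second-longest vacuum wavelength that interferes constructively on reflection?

At the upper boundary (n = 1.0 to n = 2.328) the reflected ray undergoes a half-wave phase shift.
Bottom surface (2.328 → 1.481): reflection off a lower-index medium gives no phase shift.
The two reflections differ by half a wavelength.
With one net inversion, constructive interference in reflection requires 2 n t = (m + ½) λ.
λ = 2 n t / (m + ½). The second-longest wavelength is m = 1: λ = 2 × 2.328 × 171 / 1.50 = 531 nm.

531 nm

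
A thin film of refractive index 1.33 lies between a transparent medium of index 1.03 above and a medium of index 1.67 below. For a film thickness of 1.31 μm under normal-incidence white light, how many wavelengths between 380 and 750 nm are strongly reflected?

At the upper boundary (n = 1.03 to n = 1.33) the reflected ray undergoes a half-wave phase shift.
Ray reflecting at the bottom interface goes from n = 1.33 toward n = 1.67: a half-wave phase shift.
The two reflections carry the same phase change, so no net offset.
For strong reflection here: 2 n t = m λ.
λ = 2 n t / m = 3485 / m nm.
m=4: 871 nm (IR); m=5: 697 nm (visible); m=6: 581 nm (visible); m=7: 498 nm (visible); m=8: 436 nm (visible); m=9: 387 nm (visible); m=10: 348 nm (UV).

5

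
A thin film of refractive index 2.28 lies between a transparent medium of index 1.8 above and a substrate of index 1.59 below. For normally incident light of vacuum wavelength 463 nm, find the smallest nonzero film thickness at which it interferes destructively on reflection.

At the upper boundary (n = 1.8 to n = 2.28) the reflected ray undergoes a half-wave phase shift.
Bottom surface (2.28 → 1.59): reflection off a lower-index medium gives no phase shift.
Net: one phase inversion between the two reflected rays.
For minimum reflection here: 2 n t = m λ.
Minimum nonzero at m = 1: t = λ / (2 n) = 463 / (2 × 2.28) = 102 nm.

102 nm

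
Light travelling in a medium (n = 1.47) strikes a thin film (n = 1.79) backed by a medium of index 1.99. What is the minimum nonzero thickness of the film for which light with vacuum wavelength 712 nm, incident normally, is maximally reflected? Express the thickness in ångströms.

Ray reflecting at the top interface goes from n = 1.47 toward n = 1.79: a half-wave phase shift.
At the lower boundary (n = 1.79 to n = 1.99) the reflected ray undergoes a half-wave phase shift.
Zero or two π shifts → no net half-wave offset.
For strong reflection here: 2 n t = m λ.
Minimum nonzero at m = 1: t = λ / (2 n) = 712 / (2 × 1.79) = 199 nm.

1989 Å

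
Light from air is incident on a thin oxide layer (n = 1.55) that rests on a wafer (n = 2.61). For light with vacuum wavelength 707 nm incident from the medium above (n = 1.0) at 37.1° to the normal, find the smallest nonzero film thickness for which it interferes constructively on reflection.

248 nm

At the upper boundary (n = 1.0 to n = 1.55) the reflected ray undergoes a half-wave phase shift.
Ray reflecting at the bottom interface goes from n = 1.55 toward n = 2.61: a half-wave phase shift.
The two reflections carry the same phase change, so no net offset.
For strong reflection here: 2 n t cos θ_r = m λ.
Snell's law: 1.0 sin 37.1° = 1.55 sin θ_r → sin θ_r = 0.389, cos θ_r = 0.921.
Minimum nonzero at m = 1: t = λ / (2 n cos θ_r) = 707 / (2 × 1.55 × 0.921) = 248 nm.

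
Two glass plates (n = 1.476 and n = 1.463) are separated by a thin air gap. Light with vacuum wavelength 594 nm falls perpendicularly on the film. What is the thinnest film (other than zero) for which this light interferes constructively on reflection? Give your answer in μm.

Top surface (1.476 → 1.0): reflection off a lower-index medium gives no phase shift.
Bottom surface (1.0 → 1.463): reflection off a higher-index medium gives a half-wave phase shift.
The two reflections differ by half a wavelength.
For maximum reflection here: 2 n t = (m + ½) λ.
Minimum at m = 0: t = λ / (4 n) = 594 / (4 × 1.0) = 149 nm.

0.149 μm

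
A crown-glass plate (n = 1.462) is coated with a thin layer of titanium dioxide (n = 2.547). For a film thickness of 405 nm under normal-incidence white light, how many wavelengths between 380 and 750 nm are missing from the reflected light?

Ray reflecting at the top interface goes from n = 1.0 toward n = 2.547: a half-wave phase shift.
At the lower boundary (n = 2.547 to n = 1.462) the reflected ray undergoes no phase shift.
The two reflections differ by half a wavelength.
For dark reflection here: 2 n t = m λ.
λ = 2 n t / m = 2063 / m nm.
m=2: 1032 nm (IR); m=3: 688 nm (visible); m=4: 516 nm (visible); m=5: 413 nm (visible); m=6: 344 nm (UV).

3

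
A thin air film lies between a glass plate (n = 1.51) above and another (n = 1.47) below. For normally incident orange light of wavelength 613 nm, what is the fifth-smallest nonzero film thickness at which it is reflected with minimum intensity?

1533 nm

Top surface (1.51 → 1.0): reflection off a lower-index medium gives no phase shift.
Bottom surface (1.0 → 1.47): reflection off a higher-index medium gives a half-wave phase shift.
Net: one phase inversion between the two reflected rays.
So the condition for destructive reflection is 2 n t = m λ.
The fifth-smallest nonzero thickness corresponds to m = 5: t = m λ / (2 n) = 5.00 × 613 / (2 × 1.0) = 1533 nm.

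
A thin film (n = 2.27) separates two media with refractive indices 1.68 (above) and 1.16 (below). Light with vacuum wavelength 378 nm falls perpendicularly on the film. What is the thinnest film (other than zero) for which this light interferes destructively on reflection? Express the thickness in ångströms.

833 Å

Top surface (1.68 → 2.27): reflection off a higher-index medium gives a half-wave phase shift.
Bottom surface (2.27 → 1.16): reflection off a lower-index medium gives no phase shift.
Exactly one π shift → a net half-wave offset.
So the condition for destructive reflection is 2 n t = m λ.
Minimum nonzero at m = 1: t = λ / (2 n) = 378 / (2 × 2.27) = 83.3 nm.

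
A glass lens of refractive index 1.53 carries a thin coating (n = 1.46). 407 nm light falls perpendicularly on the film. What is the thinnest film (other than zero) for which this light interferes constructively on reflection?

139 nm

At the upper boundary (n = 1.0 to n = 1.46) the reflected ray undergoes a half-wave phase shift.
Ray reflecting at the bottom interface goes from n = 1.46 toward n = 1.53: a half-wave phase shift.
Net: no relative phase inversion (both shifts match).
So the condition for constructive reflection is 2 n t = m λ.
Minimum nonzero at m = 1: t = λ / (2 n) = 407 / (2 × 1.46) = 139 nm.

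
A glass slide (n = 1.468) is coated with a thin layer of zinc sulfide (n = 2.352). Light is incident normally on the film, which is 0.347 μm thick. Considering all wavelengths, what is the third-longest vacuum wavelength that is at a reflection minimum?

Top surface (1.0 → 2.352): reflection off a higher-index medium gives a half-wave phase shift.
At the lower boundary (n = 2.352 to n = 1.468) the reflected ray undergoes no phase shift.
Exactly one π shift → a net half-wave offset.
With one net inversion, destructive interference in reflection requires 2 n t = m λ.
λ = 2 n t / m. The third-longest wavelength is m = 3: λ = 2 × 2.352 × 347 / 3.00 = 544 nm.

544 nm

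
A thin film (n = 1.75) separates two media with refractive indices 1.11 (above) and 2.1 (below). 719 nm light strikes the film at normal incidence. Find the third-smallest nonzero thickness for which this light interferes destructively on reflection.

Top surface (1.11 → 1.75): reflection off a higher-index medium gives a half-wave phase shift.
Ray reflecting at the bottom interface goes from n = 1.75 toward n = 2.1: a half-wave phase shift.
Net: no relative phase inversion (both shifts match).
With no net inversion, destructive interference in reflection requires 2 n t = (m + ½) λ.
The third-smallest nonzero thickness corresponds to m = 2: t = (m + ½) λ / (2 n) = 2.50 × 719 / (2 × 1.75) = 514 nm.

514 nm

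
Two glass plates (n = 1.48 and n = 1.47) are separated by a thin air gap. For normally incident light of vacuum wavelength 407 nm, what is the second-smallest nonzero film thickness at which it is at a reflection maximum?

305 nm

At the upper boundary (n = 1.48 to n = 1.0) the reflected ray undergoes no phase shift.
Bottom surface (1.0 → 1.47): reflection off a higher-index medium gives a half-wave phase shift.
Exactly one π shift → a net half-wave offset.
So the condition for constructive reflection is 2 n t = (m + ½) λ.
The second-smallest nonzero thickness corresponds to m = 1: t = (m + ½) λ / (2 n) = 1.50 × 407 / (2 × 1.0) = 305 nm.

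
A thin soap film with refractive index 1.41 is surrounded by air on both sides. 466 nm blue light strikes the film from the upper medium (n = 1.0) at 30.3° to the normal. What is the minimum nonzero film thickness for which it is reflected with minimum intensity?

Ray reflecting at the top interface goes from n = 1.0 toward n = 1.41: a half-wave phase shift.
Bottom surface (1.41 → 1.0): reflection off a lower-index medium gives no phase shift.
Exactly one π shift → a net half-wave offset.
So the condition for destructive reflection is 2 n t cos θ_r = m λ.
Snell's law: 1.0 sin 30.3° = 1.41 sin θ_r → sin θ_r = 0.358, cos θ_r = 0.934.
Minimum nonzero at m = 1: t = λ / (2 n cos θ_r) = 466 / (2 × 1.41 × 0.934) = 177 nm.

177 nm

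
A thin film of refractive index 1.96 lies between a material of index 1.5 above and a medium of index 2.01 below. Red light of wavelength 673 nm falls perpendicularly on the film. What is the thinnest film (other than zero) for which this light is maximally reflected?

At the upper boundary (n = 1.5 to n = 1.96) the reflected ray undergoes a half-wave phase shift.
Bottom surface (1.96 → 2.01): reflection off a higher-index medium gives a half-wave phase shift.
Net: no relative phase inversion (both shifts match).
For bright reflection here: 2 n t = m λ.
Minimum nonzero at m = 1: t = λ / (2 n) = 673 / (2 × 1.96) = 172 nm.

172 nm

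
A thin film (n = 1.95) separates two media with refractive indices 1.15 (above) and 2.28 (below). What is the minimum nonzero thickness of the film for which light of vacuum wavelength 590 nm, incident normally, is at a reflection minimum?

75.6 nm

Top surface (1.15 → 1.95): reflection off a higher-index medium gives a half-wave phase shift.
Ray reflecting at the bottom interface goes from n = 1.95 toward n = 2.28: a half-wave phase shift.
Zero or two π shifts → no net half-wave offset.
For minimum reflection here: 2 n t = (m + ½) λ.
Minimum at m = 0: t = λ / (4 n) = 590 / (4 × 1.95) = 75.6 nm.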